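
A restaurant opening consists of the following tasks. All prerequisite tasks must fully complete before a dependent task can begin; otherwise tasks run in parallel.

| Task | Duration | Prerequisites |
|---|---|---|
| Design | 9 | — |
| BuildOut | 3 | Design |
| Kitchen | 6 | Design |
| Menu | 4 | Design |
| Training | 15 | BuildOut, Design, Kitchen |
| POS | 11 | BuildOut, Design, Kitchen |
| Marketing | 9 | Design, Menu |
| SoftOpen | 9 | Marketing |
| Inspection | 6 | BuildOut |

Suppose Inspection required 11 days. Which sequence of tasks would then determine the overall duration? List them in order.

Design, Menu, Marketing, SoftOpen

The binding path is Design→Menu→Marketing→SoftOpen = 9+4+9+9 = 31; finish at 31 days.
Inspection has 13 days of float (longest path through it is 18).
The critical path is still Design→Menu→Marketing→SoftOpen; finish is now 31 days.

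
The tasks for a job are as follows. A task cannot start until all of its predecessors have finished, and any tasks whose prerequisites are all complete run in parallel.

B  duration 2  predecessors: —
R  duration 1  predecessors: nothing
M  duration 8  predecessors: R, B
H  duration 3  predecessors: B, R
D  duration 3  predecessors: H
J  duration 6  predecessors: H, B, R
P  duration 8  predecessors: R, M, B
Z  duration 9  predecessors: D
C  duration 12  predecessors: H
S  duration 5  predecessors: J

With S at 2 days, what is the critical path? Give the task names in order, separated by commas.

As given, the longest chain is B→M→P = 2+8+8 = 18, so the finish is 18 days.
S is off the critical path — its longest chain is 16 days, giving 2 of slack.
The critical path is still B→M→P; finish is now 18 days.

B, M, P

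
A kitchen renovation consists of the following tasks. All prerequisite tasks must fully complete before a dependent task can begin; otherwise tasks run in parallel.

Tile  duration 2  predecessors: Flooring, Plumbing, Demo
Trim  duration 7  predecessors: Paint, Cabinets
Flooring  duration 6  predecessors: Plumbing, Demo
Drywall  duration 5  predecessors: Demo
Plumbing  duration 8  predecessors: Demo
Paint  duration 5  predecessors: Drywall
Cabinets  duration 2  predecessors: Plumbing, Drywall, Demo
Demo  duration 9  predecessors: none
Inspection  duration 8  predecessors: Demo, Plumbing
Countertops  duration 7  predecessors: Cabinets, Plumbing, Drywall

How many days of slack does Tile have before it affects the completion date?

The longest chain is Demo→Plumbing→Cabinets→Countertops = 9+8+2+7 = 26; overall finish 26 days.
Longest path through Tile: 25 days (earliest finish 25, latest finish 26).
So Tile can slip 26 − 25 = 1 day.

1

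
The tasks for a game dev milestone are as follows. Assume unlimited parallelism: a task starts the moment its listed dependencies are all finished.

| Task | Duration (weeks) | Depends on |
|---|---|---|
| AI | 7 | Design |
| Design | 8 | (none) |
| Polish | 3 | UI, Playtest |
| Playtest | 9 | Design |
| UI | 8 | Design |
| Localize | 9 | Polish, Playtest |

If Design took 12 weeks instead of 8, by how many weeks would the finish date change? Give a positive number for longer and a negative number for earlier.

The binding path is Design→Playtest→Polish→Localize = 8+9+3+9 = 29; finish at 29 weeks.
Since Design is critical, the +4 change carries straight to that chain (now 33 weeks).
The critical path is still Design→Playtest→Polish→Localize; finish is now 33 weeks.
Change in finish: 33 − 29 = +4 weeks.

4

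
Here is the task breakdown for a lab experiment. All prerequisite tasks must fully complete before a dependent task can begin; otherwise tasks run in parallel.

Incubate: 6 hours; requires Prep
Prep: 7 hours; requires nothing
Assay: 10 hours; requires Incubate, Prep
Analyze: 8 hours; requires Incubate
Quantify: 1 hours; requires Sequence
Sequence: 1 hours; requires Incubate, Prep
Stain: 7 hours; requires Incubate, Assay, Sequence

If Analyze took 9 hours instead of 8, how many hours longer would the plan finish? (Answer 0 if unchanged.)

0

The binding path is Prep→Incubate→Assay→Stain = 7+6+10+7 = 30; finish at 30 hours.
Analyze has 9 hours of float (longest path through it is 21).
The critical path is still Prep→Incubate→Assay→Stain; finish is now 30 hours.
Change in finish: 30 − 30 = +0 hours.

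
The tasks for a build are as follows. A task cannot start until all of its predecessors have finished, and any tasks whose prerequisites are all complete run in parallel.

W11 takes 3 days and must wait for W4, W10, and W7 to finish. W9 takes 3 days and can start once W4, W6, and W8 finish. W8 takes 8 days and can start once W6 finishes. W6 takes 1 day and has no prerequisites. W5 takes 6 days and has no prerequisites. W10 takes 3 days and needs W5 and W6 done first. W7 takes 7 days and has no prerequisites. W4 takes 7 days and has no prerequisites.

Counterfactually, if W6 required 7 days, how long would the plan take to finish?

Actual critical path: W6→W8→W9 = 1+8+3 = 12 ⇒ 12 days.
Since W6 is critical, the +6 change carries straight to that chain (now 18 days).
That remains the longest chain; total 18 days.

18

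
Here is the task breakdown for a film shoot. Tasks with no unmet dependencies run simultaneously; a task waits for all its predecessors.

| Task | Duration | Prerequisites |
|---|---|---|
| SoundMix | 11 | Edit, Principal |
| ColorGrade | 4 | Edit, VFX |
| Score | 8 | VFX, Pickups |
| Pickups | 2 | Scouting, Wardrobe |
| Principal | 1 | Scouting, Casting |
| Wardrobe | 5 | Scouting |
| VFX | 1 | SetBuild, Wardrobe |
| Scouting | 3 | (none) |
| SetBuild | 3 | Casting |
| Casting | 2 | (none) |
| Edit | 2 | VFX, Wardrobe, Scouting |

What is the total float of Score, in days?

Critical path: Scouting→Wardrobe→VFX→Edit→SoundMix = 3+5+1+2+11 = 22, so the finish is 22 days.
Score finishes as early as 18 and must finish by 22.
Float = 22 − 18 = 4.

4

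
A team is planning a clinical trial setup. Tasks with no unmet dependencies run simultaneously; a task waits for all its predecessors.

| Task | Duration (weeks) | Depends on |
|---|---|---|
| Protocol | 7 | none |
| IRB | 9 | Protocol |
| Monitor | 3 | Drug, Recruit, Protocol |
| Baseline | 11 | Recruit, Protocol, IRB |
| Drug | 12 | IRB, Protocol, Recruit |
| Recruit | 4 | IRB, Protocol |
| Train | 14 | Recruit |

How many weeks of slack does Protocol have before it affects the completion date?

0

Protocol→IRB→Recruit→Drug→Monitor = 7+9+4+12+3 = 35 sets the makespan at 35 weeks.
Longest path through Protocol: 35 weeks (earliest finish 7, latest finish 7).
Slack of Protocol = 0 − 0 = 0 weeks.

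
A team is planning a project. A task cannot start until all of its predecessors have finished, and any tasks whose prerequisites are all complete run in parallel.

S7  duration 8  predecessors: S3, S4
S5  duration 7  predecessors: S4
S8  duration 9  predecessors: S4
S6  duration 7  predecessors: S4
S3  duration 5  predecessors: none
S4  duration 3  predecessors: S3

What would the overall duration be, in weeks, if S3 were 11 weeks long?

The binding path is S3→S4→S8 = 5+3+9 = 17; finish at 17 weeks.
S3 is on the critical path; changing it to 11 makes that path 23 weeks.
That remains the longest chain; total 23 weeks.

23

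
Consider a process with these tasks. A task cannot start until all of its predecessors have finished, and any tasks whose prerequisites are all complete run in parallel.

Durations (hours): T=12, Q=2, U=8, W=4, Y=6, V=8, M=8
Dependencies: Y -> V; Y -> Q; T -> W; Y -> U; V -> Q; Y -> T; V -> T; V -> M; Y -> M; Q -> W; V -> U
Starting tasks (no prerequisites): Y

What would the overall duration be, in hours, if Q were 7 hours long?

Actual critical path: Y→V→T→W = 6+8+12+4 = 30 ⇒ 30 hours.
The longest path through Q is only 20 hours, so Q has float 10.
The critical path is still Y→V→T→W; finish is now 30 hours.

30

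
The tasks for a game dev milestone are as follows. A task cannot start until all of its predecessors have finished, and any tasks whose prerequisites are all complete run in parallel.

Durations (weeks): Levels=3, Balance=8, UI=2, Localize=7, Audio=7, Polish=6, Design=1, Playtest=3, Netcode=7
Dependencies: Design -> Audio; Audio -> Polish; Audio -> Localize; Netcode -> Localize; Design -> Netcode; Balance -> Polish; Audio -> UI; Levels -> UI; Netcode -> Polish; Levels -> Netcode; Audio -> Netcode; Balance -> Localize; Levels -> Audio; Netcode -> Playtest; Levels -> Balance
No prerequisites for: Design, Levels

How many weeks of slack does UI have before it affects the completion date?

Levels→Audio→Netcode→Localize = 3+7+7+7 = 24 sets the makespan at 24 weeks.
Longest path through UI: 12 weeks (earliest finish 12, latest finish 24).
Float = 24 − 12 = 12.

12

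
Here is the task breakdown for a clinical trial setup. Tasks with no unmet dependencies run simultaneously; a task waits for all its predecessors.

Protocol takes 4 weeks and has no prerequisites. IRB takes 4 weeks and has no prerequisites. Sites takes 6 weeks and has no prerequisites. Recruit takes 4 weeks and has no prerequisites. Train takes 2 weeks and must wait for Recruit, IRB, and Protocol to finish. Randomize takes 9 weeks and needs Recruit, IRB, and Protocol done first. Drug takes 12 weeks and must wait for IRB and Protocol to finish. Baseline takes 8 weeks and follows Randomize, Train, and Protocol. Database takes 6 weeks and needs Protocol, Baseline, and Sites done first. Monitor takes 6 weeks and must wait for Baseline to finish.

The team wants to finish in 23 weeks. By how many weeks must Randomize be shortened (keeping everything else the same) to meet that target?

Current finish: 27 weeks; target: 23.
Randomize is on every critical path, so each week cut from Randomize cuts the finish by one (this holds down to a finish of 20).
Need 27 − 23 = 4 weeks off Randomize → Randomize becomes 5 weeks, finish becomes 23.

4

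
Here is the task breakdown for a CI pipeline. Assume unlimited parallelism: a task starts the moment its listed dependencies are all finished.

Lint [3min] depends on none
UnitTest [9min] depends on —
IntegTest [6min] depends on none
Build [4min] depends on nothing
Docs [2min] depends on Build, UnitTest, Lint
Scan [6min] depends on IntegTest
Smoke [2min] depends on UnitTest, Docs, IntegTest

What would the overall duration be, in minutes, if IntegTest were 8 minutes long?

Baseline: UnitTest→Docs→Smoke = 9+2+2 = 13 → 13 minutes.
IntegTest has 1 minute of float (longest path through it is 12).
Now IntegTest→Scan = 8+6 = 14 is longest, so the finish becomes 14 minutes.

14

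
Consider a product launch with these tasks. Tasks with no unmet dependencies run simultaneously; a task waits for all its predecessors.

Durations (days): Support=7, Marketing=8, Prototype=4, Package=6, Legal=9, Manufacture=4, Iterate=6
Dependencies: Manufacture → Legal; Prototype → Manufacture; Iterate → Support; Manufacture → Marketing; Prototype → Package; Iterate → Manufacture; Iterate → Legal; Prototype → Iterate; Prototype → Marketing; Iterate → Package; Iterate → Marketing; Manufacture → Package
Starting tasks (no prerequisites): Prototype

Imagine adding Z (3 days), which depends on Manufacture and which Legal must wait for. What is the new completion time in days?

Originally the schedule takes 23 days.
With Z inserted, Legal now waits for max(Manufacture, Iterate, Z).
New critical path: Prototype→Iterate→Manufacture→Z→Legal = 4+6+4+3+9 = 26 ⇒ 26 days.

26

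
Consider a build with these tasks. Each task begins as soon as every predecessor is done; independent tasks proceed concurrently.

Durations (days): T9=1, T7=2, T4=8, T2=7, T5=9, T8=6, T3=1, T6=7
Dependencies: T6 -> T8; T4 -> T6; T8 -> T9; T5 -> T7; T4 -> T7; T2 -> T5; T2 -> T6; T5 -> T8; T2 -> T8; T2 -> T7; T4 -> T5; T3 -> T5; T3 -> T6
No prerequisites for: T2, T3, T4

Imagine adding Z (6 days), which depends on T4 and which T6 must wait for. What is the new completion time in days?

28

Originally the schedule takes 24 days.
With Z inserted, T6 now waits for max(T4, T3, T2, Z).
New critical path: T4→Z→T6→T8→T9 = 8+6+7+6+1 = 28 ⇒ 28 days.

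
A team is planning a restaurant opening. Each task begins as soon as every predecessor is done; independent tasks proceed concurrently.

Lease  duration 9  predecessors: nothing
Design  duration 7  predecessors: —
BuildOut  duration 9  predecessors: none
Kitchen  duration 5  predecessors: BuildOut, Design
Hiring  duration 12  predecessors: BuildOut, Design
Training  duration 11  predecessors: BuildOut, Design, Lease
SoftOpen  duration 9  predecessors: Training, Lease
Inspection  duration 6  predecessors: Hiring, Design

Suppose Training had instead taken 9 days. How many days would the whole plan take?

27

Actual critical path: Lease→Training→SoftOpen = 9+11+9 = 29 ⇒ 29 days.
Training is on the critical path; changing it to 9 makes that path 27 days.
The critical path is still Lease→Training→SoftOpen; finish is now 27 days.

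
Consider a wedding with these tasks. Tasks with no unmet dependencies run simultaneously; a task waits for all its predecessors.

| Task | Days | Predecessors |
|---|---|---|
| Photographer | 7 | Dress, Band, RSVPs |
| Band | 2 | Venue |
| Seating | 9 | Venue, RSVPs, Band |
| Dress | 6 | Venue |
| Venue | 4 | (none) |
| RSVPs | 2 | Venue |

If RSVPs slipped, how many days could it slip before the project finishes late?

2

Critical path: Venue→Dress→Photographer = 4+6+7 = 17, so the finish is 17 days.
RSVPs finishes as early as 6 and must finish by 8.
Float = 17 − 15 = 2.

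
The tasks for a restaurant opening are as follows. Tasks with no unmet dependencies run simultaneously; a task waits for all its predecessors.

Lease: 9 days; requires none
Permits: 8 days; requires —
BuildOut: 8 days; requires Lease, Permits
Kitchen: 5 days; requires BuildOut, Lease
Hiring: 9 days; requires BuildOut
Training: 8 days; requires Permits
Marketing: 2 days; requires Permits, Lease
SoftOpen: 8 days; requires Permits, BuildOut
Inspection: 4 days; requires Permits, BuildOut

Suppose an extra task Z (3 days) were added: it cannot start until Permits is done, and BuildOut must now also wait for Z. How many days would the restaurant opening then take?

Originally the restaurant opening takes 26 days.
With Z inserted, BuildOut now waits for max(Lease, Permits, Z).
New critical path: Permits→Z→BuildOut→Hiring = 8+3+8+9 = 28 ⇒ 28 days.

28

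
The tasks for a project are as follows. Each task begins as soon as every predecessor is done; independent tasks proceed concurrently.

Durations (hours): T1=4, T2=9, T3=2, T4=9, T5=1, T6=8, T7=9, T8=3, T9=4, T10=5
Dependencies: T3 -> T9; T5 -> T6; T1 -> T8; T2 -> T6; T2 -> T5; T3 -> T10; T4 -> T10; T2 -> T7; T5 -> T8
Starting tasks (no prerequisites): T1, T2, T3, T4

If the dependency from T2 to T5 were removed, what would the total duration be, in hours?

Original critical path: T2→T5→T6 = 9+1+8 = 18 ⇒ 18 hours.
Without T2→T5, T5's earliest start moves from 9 to 0.
New critical path: T2→T7 = 9+9 = 18 ⇒ 18 hours.

18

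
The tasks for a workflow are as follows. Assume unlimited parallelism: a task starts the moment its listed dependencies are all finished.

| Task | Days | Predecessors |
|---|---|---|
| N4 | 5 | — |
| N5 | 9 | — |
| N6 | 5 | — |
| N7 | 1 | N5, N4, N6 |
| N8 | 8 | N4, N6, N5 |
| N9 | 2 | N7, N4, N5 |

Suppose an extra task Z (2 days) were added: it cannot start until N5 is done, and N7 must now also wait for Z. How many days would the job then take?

17

Originally the job takes 17 days.
With Z inserted, N7 now waits for max(N5, N4, N6, Z).
New critical path: N5→N8 = 9+8 = 17 ⇒ 17 days.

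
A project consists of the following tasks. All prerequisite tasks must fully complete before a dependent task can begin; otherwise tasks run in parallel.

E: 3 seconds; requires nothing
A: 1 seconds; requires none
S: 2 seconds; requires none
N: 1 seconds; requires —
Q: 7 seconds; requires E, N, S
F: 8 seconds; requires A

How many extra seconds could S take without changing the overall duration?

1

The longest chain is E→Q = 3+7 = 10; overall finish 10 seconds.
The longest chain containing S totals 9 seconds.
Slack of S = 1 − 0 = 1 second.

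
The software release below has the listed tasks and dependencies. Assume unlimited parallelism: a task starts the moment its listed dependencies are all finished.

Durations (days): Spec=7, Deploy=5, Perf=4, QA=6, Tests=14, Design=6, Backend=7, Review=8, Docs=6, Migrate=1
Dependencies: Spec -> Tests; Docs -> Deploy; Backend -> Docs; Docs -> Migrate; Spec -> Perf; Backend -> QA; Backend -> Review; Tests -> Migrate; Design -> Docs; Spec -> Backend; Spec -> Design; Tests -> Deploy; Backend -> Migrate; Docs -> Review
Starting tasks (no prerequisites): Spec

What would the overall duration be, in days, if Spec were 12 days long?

33

As given, the longest chain is Spec→Backend→Docs→Review = 7+7+6+8 = 28, so the finish is 28 days.
Since Spec is critical, the +5 change carries straight to that chain (now 33 days).
No other chain overtakes it, so the finish is 33 days.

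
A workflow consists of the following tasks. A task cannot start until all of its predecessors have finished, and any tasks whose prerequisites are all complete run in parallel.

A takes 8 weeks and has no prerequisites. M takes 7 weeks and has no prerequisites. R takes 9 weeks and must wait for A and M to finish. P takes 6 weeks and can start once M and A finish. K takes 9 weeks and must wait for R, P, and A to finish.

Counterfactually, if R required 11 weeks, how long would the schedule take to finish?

28

Baseline: A→R→K = 8+9+9 = 26 → 26 weeks.
R lies on that path, so at 11 weeks the path becomes 28 weeks.
That remains the longest chain; total 28 weeks.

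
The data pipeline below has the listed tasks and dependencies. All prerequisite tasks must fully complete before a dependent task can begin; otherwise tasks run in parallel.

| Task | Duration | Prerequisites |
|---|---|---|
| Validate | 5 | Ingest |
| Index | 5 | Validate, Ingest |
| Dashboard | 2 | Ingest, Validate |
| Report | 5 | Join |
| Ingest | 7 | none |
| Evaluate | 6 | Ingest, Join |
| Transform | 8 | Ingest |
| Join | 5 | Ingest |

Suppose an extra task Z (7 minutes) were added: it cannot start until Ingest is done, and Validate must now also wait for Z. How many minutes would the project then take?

24

Originally the project takes 18 minutes.
With Z inserted, Validate now waits for max(Ingest, Z).
New critical path: Ingest→Z→Validate→Index = 7+7+5+5 = 24 ⇒ 24 minutes.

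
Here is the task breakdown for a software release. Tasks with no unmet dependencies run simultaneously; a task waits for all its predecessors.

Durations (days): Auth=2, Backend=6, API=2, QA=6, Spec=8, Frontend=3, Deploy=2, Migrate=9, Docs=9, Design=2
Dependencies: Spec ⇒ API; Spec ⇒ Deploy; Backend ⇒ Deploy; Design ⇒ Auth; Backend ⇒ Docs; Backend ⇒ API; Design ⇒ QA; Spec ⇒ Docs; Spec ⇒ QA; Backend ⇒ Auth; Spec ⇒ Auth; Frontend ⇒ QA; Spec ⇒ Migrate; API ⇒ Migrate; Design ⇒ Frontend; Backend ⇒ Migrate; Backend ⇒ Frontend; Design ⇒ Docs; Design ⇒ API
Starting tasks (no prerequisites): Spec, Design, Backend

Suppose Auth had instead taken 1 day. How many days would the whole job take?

As given, the longest chain is Spec→API→Migrate = 8+2+9 = 19, so the finish is 19 days.
The longest path through Auth is only 10 days, so Auth has float 9.
No other chain overtakes it, so the finish is 19 days.

19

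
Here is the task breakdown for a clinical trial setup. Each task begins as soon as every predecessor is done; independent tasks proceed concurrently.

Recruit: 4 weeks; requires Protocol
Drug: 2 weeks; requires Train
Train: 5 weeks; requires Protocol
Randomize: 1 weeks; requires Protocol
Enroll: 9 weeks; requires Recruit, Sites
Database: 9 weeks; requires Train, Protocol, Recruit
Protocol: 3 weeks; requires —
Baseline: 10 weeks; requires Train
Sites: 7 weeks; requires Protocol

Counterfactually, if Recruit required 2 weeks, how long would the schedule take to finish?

Baseline: Protocol→Sites→Enroll = 3+7+9 = 19 → 19 weeks.
Recruit is off the critical path — its longest chain is 16 weeks, giving 3 of slack.
No other chain overtakes it, so the finish is 19 weeks.

19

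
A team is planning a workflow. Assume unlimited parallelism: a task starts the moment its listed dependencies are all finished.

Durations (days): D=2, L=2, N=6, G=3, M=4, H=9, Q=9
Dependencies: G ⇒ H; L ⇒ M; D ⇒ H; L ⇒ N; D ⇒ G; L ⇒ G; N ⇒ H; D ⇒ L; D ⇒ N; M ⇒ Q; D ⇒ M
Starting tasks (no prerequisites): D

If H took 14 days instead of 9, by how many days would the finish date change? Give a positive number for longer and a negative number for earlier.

5

Actual critical path: D→L→N→H = 2+2+6+9 = 19 ⇒ 19 days.
H lies on that path, so at 14 days the path becomes 24 days.
No other chain overtakes it, so the finish is 24 days.
Change in finish: 24 − 19 = +5 days.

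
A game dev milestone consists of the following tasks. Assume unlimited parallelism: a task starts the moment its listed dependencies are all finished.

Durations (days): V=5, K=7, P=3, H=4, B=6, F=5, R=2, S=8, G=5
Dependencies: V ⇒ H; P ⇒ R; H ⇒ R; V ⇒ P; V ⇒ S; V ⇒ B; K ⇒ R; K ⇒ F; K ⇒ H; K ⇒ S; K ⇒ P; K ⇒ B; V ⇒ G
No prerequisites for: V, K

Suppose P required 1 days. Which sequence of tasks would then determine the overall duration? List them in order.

K, S

As given, the longest chain is K→S = 7+8 = 15, so the finish is 15 days.
P has 3 days of float (longest path through it is 12).
The critical path is still K→S; finish is now 15 days.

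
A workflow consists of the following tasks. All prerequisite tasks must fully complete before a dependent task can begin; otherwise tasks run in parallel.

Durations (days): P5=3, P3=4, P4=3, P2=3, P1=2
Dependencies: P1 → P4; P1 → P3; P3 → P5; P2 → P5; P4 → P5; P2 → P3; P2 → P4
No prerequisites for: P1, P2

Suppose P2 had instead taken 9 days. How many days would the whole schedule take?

The binding path is P2→P3→P5 = 3+4+3 = 10; finish at 10 days.
Since P2 is critical, the +6 change carries straight to that chain (now 16 days).
The critical path is still P2→P3→P5; finish is now 16 days.

16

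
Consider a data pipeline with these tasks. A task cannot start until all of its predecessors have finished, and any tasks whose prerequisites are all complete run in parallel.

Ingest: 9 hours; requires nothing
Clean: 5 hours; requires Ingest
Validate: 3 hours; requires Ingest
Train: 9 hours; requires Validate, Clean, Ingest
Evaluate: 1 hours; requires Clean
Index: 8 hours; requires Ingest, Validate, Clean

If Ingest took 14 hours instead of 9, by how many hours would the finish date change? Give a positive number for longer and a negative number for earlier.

As given, the longest chain is Ingest→Clean→Train = 9+5+9 = 23, so the finish is 23 hours.
Since Ingest is critical, the +5 change carries straight to that chain (now 28 hours).
The critical path is still Ingest→Clean→Train; finish is now 28 hours.
Change in finish: 28 − 23 = +5 hours.

5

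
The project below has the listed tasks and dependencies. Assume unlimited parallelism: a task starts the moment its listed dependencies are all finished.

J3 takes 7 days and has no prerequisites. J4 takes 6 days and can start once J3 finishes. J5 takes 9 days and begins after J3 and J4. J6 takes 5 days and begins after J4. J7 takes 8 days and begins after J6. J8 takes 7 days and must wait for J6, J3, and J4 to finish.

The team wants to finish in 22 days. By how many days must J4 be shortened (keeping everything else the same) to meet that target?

4

Current finish: 26 days; target: 22.
J4 is on every critical path, so each day cut from J4 cuts the finish by one (this holds down to a finish of 21).
Need 26 − 22 = 4 days off J4 → J4 becomes 2 days, finish becomes 22.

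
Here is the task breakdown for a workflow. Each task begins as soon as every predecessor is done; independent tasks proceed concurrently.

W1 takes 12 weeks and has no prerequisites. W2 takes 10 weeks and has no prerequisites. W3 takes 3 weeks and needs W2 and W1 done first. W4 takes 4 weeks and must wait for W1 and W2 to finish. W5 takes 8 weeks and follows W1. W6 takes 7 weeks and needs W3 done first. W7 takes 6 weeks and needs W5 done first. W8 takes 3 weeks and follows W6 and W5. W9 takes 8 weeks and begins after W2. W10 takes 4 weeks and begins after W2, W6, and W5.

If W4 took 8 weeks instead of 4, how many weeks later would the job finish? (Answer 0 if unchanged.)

0

Critical path before the change: W1→W3→W6→W10 = 12+3+7+4 = 26 giving 26 weeks.
W4 is off the critical path — its longest chain is 16 weeks, giving 10 of slack.
The critical path is still W1→W3→W6→W10; finish is now 26 weeks.
Change in finish: 26 − 26 = +0 weeks.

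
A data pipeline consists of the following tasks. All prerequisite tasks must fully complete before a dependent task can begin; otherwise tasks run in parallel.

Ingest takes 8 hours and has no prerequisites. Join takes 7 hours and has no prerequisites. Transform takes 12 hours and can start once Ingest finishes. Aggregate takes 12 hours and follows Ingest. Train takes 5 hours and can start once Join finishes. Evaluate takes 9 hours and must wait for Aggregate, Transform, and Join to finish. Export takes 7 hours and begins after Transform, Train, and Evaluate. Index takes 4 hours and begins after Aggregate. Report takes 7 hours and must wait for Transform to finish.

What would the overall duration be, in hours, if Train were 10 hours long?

36

Actual critical path: Ingest→Transform→Evaluate→Export = 8+12+9+7 = 36 ⇒ 36 hours.
The longest path through Train is only 19 hours, so Train has float 17.
The critical path is still Ingest→Transform→Evaluate→Export; finish is now 36 hours.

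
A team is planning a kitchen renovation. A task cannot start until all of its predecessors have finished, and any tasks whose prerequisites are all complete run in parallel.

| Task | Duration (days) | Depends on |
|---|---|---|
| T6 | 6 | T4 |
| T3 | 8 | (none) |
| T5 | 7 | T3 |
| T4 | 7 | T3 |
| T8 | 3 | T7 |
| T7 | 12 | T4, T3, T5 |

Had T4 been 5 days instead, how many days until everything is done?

30

Baseline: T3→T4→T7→T8 = 8+7+12+3 = 30 → 30 days.
Since T4 is critical, the -2 change carries straight to that chain (now 28 days).
The binding chain switches to T3→T5→T7→T8 = 8+7+12+3 = 30; finish 30 days.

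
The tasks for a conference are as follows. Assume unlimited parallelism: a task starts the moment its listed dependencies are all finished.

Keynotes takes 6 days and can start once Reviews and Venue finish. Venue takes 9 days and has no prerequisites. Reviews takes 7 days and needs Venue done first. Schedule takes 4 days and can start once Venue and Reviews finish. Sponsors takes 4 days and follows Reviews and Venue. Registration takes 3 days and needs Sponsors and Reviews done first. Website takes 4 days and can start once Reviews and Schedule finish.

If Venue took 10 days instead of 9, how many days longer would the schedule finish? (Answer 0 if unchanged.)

1

Critical path before the change: Venue→Reviews→Schedule→Website = 9+7+4+4 = 24 giving 24 days.
Venue is on the critical path; changing it to 10 makes that path 25 days.
The critical path is still Venue→Reviews→Schedule→Website; finish is now 25 days.
Change in finish: 25 − 24 = +1 days.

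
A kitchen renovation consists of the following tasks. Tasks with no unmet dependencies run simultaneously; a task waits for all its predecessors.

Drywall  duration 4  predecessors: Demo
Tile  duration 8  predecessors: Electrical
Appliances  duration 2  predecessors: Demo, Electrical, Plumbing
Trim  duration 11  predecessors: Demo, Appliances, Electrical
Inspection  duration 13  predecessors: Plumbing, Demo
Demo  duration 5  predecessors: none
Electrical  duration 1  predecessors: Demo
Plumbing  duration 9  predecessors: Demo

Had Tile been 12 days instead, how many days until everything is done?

The binding path is Demo→Plumbing→Inspection = 5+9+13 = 27; finish at 27 days.
Tile is off the critical path — its longest chain is 14 days, giving 13 of slack.
That remains the longest chain; total 27 days.

27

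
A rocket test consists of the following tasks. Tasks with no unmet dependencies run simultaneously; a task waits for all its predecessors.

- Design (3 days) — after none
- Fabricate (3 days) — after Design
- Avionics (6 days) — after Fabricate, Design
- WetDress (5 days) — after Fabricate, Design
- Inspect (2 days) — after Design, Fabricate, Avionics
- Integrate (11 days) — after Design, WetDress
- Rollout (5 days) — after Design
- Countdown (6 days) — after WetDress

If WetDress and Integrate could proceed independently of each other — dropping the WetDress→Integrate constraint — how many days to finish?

Before: longest chain Design→Fabricate→WetDress→Integrate = 3+3+5+11 = 22, finish 22.
Without WetDress→Integrate, Integrate's earliest start moves from 11 to 3.
New critical path: Design→Fabricate→WetDress→Countdown = 3+3+5+6 = 17 ⇒ 17 days.

17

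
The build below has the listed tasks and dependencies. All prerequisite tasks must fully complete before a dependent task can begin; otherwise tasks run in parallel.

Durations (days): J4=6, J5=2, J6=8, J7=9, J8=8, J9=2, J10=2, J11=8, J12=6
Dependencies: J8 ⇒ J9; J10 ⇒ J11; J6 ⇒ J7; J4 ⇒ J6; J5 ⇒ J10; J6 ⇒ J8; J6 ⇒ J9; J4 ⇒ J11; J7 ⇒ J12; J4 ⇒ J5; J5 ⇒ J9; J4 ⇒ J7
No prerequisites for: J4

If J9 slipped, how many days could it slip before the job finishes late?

J4→J6→J7→J12 = 6+8+9+6 = 29 sets the makespan at 29 days.
The longest chain containing J9 totals 24 days.
So J9 can slip 29 − 24 = 5 days.

5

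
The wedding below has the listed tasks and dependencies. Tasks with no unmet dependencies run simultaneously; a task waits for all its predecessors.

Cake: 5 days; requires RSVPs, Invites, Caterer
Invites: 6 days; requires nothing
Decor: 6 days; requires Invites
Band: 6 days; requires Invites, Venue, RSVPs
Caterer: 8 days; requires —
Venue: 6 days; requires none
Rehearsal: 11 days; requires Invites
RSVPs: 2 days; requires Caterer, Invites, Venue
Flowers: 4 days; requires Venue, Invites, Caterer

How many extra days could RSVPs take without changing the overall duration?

Critical path: Invites→Rehearsal = 6+11 = 17, so the finish is 17 days.
The longest chain containing RSVPs totals 16 days.
So RSVPs can slip 11 − 10 = 1 day.

1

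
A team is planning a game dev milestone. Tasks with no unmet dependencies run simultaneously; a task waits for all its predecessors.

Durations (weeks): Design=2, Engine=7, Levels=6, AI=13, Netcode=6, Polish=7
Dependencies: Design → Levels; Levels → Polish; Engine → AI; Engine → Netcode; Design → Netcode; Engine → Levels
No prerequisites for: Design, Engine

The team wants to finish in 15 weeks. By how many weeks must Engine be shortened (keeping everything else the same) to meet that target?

Current finish: 20 weeks; target: 15.
Engine is on every critical path, so each week cut from Engine cuts the finish by one (this holds down to a finish of 15).
Need 20 − 15 = 5 weeks off Engine → Engine becomes 2 weeks, finish becomes 15.

5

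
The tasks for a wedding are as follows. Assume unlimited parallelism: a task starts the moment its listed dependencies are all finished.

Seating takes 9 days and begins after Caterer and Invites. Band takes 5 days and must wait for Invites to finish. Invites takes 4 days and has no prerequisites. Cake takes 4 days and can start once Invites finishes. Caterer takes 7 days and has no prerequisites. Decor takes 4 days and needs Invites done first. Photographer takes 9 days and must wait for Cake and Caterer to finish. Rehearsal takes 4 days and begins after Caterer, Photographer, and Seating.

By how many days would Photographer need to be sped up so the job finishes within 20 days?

Current finish: 21 days; target: 20.
Photographer is on every critical path, so each day cut from Photographer cuts the finish by one (this holds down to a finish of 20).
Need 21 − 20 = 1 day off Photographer → Photographer becomes 8 days, finish becomes 20.

1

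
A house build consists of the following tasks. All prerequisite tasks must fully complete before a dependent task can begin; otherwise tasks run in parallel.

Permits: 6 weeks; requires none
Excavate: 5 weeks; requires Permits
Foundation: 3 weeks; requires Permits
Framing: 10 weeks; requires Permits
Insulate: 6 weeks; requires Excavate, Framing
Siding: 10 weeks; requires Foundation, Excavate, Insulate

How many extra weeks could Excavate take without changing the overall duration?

Critical path: Permits→Framing→Insulate→Siding = 6+10+6+10 = 32, so the finish is 32 weeks.
Excavate finishes as early as 11 and must finish by 16.
Float = 32 − 27 = 5.

5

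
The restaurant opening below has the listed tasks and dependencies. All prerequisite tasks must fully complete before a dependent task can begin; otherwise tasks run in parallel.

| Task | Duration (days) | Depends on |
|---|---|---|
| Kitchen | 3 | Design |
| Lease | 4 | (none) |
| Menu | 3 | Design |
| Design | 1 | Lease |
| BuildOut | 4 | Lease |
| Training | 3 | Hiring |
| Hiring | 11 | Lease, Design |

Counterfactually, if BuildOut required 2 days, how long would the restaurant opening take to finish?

19

As given, the longest chain is Lease→Design→Hiring→Training = 4+1+11+3 = 19, so the finish is 19 days.
BuildOut has 11 days of float (longest path through it is 8).
No other chain overtakes it, so the finish is 19 days.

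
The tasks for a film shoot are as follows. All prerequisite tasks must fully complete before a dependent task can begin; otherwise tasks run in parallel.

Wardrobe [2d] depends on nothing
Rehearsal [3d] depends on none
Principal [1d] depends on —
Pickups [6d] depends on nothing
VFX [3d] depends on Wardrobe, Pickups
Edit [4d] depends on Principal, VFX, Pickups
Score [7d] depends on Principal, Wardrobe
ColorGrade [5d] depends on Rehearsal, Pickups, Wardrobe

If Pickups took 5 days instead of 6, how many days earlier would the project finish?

1

Actual critical path: Pickups→VFX→Edit = 6+3+4 = 13 ⇒ 13 days.
Pickups is on the critical path; changing it to 5 makes that path 12 days.
That remains the longest chain; total 12 days.
Change in finish: 12 − 13 = -1 days.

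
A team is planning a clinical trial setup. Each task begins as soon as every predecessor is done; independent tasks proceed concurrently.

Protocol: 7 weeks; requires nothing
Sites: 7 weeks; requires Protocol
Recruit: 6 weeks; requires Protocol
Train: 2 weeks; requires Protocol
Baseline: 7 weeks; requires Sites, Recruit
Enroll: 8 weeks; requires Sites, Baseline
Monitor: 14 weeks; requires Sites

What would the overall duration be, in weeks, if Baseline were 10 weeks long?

As given, the longest chain is Protocol→Sites→Baseline→Enroll = 7+7+7+8 = 29, so the finish is 29 weeks.
Since Baseline is critical, the +3 change carries straight to that chain (now 32 weeks).
That remains the longest chain; total 32 weeks.

32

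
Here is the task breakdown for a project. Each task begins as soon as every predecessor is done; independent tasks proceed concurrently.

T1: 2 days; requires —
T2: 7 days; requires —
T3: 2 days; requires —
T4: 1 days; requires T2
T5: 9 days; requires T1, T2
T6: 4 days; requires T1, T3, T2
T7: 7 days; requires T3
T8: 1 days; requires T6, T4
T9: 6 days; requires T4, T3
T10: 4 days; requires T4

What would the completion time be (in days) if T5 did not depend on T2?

14

Before: longest chain T2→T5 = 7+9 = 16, finish 16.
Without T2→T5, T5's earliest start moves from 7 to 2.
After: T2→T4→T9 = 7+1+6 = 14 → 14 days.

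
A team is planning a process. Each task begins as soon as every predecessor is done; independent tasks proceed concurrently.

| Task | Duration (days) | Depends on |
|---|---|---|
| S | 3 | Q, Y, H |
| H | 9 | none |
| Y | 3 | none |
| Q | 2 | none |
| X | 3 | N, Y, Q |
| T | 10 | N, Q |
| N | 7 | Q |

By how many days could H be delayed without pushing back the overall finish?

7

Q→N→T = 2+7+10 = 19 sets the makespan at 19 days.
Longest path through H: 12 days (earliest finish 9, latest finish 16).
So H can slip 16 − 9 = 7 days.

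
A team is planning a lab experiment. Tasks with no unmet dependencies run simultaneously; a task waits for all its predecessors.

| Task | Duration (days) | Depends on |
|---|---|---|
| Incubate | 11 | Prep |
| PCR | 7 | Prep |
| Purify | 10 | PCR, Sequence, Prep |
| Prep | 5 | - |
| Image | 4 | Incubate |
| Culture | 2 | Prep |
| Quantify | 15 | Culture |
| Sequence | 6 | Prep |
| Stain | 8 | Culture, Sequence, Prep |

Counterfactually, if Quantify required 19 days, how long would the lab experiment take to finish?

Baseline: Prep→Culture→Quantify = 5+2+15 = 22 → 22 days.
Quantify is on the critical path; changing it to 19 makes that path 26 days.
That remains the longest chain; total 26 days.

26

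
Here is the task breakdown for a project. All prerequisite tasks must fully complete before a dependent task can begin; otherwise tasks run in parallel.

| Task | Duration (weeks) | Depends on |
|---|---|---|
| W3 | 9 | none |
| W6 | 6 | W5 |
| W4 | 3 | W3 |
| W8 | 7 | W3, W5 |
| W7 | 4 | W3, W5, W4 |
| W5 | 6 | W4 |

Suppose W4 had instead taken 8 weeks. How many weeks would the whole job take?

30

Critical path before the change: W3→W4→W5→W8 = 9+3+6+7 = 25 giving 25 weeks.
W4 is on the critical path; changing it to 8 makes that path 30 weeks.
That remains the longest chain; total 30 weeks.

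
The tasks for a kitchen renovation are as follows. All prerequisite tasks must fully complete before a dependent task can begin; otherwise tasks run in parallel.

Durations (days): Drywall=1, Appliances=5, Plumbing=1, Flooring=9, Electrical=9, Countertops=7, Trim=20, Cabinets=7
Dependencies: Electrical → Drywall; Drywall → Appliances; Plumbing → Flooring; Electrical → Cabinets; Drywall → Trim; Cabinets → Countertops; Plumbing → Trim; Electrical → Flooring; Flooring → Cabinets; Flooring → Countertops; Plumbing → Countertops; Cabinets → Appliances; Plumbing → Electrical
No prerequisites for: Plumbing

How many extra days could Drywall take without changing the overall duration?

Plumbing→Electrical→Flooring→Cabinets→Countertops = 1+9+9+7+7 = 33 sets the makespan at 33 days.
Drywall finishes as early as 11 and must finish by 13.
Slack of Drywall = 12 − 10 = 2 days.

2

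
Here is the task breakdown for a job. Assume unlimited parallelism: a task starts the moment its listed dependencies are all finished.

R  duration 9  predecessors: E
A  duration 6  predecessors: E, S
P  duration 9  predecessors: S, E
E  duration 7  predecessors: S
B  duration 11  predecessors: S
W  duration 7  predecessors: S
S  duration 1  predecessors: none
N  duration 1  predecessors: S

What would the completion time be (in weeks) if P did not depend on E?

Before: longest chain S→E→R = 1+7+9 = 17, finish 17.
Without E→P, P's earliest start moves from 8 to 1.
After: S→E→R = 1+7+9 = 17 → 17 weeks.

17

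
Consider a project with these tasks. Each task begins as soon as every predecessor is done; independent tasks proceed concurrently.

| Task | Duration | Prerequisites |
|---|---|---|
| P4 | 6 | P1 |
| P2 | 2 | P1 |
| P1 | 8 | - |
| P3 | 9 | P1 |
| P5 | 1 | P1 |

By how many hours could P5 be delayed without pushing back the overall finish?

8

The longest chain is P1→P3 = 8+9 = 17; overall finish 17 hours.
Longest path through P5: 9 hours (earliest finish 9, latest finish 17).
Float = 17 − 9 = 8.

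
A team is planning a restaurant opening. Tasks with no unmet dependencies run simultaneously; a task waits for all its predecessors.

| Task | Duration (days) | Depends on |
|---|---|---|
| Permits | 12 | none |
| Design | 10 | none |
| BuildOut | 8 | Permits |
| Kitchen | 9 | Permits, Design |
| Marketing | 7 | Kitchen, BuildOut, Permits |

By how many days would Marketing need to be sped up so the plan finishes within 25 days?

Current finish: 28 days; target: 25.
Marketing is on every critical path, so each day cut from Marketing cuts the finish by one (this holds down to a finish of 22).
Need 28 − 25 = 3 days off Marketing → Marketing becomes 4 days, finish becomes 25.

3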